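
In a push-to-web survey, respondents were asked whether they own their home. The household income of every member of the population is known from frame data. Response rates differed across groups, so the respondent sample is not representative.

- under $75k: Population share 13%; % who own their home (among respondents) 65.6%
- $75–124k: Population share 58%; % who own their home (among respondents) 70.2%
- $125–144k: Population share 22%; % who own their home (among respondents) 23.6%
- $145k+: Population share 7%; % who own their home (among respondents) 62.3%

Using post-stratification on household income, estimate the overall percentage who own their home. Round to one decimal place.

Post-stratification weights by population share, not respondent share:
  under $75k: 0.13 × 65.6 = 8.528
  $75–124k: 0.58 × 70.2 = 40.716
  $125–144k: 0.22 × 23.6 = 5.192
  $145k+: 0.07 × 62.3 = 4.361
Post-stratified estimate = 58.797 → 58.8%.

58.8%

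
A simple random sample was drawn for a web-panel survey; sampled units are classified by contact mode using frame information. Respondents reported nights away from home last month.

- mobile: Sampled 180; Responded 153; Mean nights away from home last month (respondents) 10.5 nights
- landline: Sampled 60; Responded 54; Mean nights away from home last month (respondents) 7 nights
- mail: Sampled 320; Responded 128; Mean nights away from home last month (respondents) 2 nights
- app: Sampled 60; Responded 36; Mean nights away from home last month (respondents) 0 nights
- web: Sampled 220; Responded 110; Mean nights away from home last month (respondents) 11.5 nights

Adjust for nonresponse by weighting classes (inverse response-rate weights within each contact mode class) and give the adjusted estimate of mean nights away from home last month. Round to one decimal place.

Class response rates: mobile 153/180 = 85%, landline 54/60 = 90%, mail 128/320 = 40%, app 36/60 = 60%, web 110/220 = 50%.
With weight = n_sampled/n_responded per class, the weighted class total is n_sampled:
  mobile: 180 × 10.5 = 1890
  landline: 60 × 7 = 420
  mail: 320 × 2 = 640
  app: 60 × 0 = 0
  web: 220 × 11.5 = 2530
Adjusted estimate = 5480 / 840 = 6.52381 → 6.5.

6.5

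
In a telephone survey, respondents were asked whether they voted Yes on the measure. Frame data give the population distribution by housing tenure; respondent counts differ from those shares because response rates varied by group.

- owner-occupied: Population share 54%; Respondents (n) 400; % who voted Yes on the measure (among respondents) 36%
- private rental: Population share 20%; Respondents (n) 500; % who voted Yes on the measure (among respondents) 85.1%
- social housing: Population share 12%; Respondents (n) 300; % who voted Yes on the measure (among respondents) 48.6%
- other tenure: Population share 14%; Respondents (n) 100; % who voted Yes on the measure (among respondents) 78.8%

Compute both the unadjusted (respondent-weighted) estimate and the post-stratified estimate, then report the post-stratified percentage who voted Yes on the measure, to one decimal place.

53.3%

Naive respondent-only estimate (weights = respondent counts):
  (400/1300)×36 + (500/1300)×85.1 + (300/1300)×48.6 + (100/1300)×78.8 = 61.0846%
Post-stratifying to population shares instead:
  0.54×36 + 0.2×85.1 + 0.12×48.6 + 0.14×78.8 = 53.324%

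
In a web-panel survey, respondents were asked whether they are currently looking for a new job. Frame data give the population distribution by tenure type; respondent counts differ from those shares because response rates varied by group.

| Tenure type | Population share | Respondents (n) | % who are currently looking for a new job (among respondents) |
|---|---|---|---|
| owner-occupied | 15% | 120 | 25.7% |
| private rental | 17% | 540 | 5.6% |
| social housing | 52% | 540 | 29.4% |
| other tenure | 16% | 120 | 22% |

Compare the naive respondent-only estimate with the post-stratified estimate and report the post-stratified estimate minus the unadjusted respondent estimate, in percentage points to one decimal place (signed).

Unadjusted (pooled respondent) estimate weights by respondent counts:
  (120/1320)×25.7 + (540/1320)×5.6 + (540/1320)×29.4 + (120/1320)×22 = 18.6545%
Post-stratifying to population shares instead:
  0.15×25.7 + 0.17×5.6 + 0.52×29.4 + 0.16×22 = 23.615%
Difference = 23.615 − 18.6545 = 4.9605 pp.

+5.0 percentage points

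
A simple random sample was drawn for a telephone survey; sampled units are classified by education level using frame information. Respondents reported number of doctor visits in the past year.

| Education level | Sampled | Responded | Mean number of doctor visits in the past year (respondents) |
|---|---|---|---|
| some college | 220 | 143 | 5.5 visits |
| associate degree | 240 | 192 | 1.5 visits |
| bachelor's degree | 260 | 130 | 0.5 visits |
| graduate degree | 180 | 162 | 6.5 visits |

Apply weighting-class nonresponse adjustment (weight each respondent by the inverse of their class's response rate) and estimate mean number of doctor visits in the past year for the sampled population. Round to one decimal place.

Response rates by class: some college 143/220 = 65%, associate degree 192/240 = 80%, bachelor's degree 130/260 = 50%, graduate degree 162/180 = 90%.
With weight = n_sampled/n_responded per class, the weighted class total is n_sampled:
  some college: 220 × 5.5 = 1210
  associate degree: 240 × 1.5 = 360
  bachelor's degree: 260 × 0.5 = 130
  graduate degree: 180 × 6.5 = 1170
Adjusted estimate = 2870 / 900 = 3.18889 → 3.2.

3.2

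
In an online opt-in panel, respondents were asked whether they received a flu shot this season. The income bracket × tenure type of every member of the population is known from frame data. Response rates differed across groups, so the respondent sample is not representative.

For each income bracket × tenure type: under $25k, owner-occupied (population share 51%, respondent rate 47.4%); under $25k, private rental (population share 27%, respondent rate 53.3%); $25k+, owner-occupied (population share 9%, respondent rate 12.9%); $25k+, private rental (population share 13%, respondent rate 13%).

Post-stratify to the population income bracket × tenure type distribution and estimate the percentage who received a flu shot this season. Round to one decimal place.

Post-stratification weights by population share, not respondent share:
  under $25k, owner-occupied: 0.51 × 47.4 = 24.174
  under $25k, private rental: 0.27 × 53.3 = 14.391
  $25k+, owner-occupied: 0.09 × 12.9 = 1.161
  $25k+, private rental: 0.13 × 13 = 1.69
Post-stratified estimate = 41.416 → 41.4%.

41.4%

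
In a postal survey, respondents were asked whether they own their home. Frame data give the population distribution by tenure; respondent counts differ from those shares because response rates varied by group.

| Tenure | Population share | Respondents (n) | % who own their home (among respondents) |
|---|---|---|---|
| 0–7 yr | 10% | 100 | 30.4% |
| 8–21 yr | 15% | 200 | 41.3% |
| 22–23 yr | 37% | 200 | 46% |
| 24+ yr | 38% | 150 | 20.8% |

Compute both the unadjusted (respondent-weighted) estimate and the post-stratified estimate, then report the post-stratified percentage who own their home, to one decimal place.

Naive respondent-only estimate (weights = respondent counts):
  (100/650)×30.4 + (200/650)×41.3 + (200/650)×46 + (150/650)×20.8 = 36.3385%
Post-stratified estimate weights by population shares:
  0.1×30.4 + 0.15×41.3 + 0.37×46 + 0.38×20.8 = 34.159%

34.2%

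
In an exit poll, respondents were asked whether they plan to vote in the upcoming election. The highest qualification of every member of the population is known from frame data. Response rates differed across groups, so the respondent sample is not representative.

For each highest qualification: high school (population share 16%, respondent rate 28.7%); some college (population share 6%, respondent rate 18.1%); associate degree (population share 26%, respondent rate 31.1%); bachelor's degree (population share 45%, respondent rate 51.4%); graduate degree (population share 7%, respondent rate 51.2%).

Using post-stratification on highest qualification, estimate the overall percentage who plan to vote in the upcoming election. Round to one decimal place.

40.5%

Weight each group's respondent value by its population share:
  high school: 0.16 × 28.7 = 4.592
  some college: 0.06 × 18.1 = 1.086
  associate degree: 0.26 × 31.1 = 8.086
  bachelor's degree: 0.45 × 51.4 = 23.13
  graduate degree: 0.07 × 51.2 = 3.584
Post-stratified estimate = 40.478 → 40.5%.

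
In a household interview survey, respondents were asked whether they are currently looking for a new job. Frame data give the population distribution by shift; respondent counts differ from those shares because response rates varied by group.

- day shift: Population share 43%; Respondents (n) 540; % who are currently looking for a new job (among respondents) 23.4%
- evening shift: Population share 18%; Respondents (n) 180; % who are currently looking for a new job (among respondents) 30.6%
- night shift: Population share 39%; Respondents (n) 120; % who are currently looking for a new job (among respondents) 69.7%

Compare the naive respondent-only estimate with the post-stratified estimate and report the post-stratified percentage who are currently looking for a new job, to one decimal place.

42.8%

Naive respondent-only estimate (weights = respondent counts):
  (540/840)×23.4 + (180/840)×30.6 + (120/840)×69.7 = 31.5571%
Post-stratified estimate weights by population shares:
  0.43×23.4 + 0.18×30.6 + 0.39×69.7 = 42.753%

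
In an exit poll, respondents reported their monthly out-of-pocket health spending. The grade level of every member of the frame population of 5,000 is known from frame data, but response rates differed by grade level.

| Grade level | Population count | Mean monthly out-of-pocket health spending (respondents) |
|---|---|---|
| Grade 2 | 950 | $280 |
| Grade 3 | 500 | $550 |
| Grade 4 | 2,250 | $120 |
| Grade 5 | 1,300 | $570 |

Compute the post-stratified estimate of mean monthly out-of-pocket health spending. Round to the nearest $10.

Post-stratification weights by population share, not respondent share:
  Grade 2: (950/5,000) × 280 = 53.2
  Grade 3: (500/5,000) × 550 = 55
  Grade 4: (2,250/5,000) × 120 = 54
  Grade 5: (1,300/5,000) × 570 = 148.2
Post-stratified estimate = 310.4 → $310.

$310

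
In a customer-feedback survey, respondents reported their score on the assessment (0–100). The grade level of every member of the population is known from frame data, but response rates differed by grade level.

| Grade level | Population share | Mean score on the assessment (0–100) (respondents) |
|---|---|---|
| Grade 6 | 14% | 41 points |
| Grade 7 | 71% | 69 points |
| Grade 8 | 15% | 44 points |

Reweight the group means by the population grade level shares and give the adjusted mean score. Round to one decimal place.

Weight each group's respondent value by its population share:
  Grade 6: 0.14 × 41 = 5.74
  Grade 7: 0.71 × 69 = 48.99
  Grade 8: 0.15 × 44 = 6.6
Post-stratified estimate = 61.33 → 61.3.

61.3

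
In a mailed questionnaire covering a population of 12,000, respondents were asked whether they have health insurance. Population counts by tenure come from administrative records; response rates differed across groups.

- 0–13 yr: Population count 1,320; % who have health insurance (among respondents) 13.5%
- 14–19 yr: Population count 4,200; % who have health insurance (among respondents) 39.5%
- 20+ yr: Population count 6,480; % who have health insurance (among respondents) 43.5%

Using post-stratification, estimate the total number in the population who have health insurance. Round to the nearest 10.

4,660

Estimated count per cell = population count × respondent percentage:
  0–13 yr: 1,320 × 13.5% = 178.2
  14–19 yr: 4,200 × 39.5% = 1659
  20+ yr: 6,480 × 43.5% = 2818.8
Estimated total = 4656 → 4,660.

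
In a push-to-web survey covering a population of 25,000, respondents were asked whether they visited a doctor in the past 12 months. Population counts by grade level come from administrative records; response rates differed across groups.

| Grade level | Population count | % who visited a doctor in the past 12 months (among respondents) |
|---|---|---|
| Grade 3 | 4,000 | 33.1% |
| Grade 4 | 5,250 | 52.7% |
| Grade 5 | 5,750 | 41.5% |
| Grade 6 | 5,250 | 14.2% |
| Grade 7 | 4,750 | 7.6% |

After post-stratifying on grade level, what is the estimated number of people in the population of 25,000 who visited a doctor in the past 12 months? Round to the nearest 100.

7,600

Each cell contributes its population count × the respondent rate:
  Grade 3: 4,000 × 33.1% = 1324
  Grade 4: 5,250 × 52.7% = 2766.75
  Grade 5: 5,750 × 41.5% = 2386.25
  Grade 6: 5,250 × 14.2% = 745.5
  Grade 7: 4,750 × 7.6% = 361
Estimated total = 7583.5 → 7,600.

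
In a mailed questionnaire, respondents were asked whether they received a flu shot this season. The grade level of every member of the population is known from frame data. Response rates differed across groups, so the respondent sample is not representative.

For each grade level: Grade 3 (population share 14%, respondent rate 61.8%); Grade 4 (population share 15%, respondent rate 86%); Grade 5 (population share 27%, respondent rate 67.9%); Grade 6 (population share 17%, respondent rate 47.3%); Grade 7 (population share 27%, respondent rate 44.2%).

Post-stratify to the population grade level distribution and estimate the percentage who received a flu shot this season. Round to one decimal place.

59.9%

Each cell contributes population-share × respondent value:
  Grade 3: 0.14 × 61.8 = 8.652
  Grade 4: 0.15 × 86 = 12.9
  Grade 5: 0.27 × 67.9 = 18.333
  Grade 6: 0.17 × 47.3 = 8.041
  Grade 7: 0.27 × 44.2 = 11.934
Post-stratified estimate = 59.86 → 59.9%.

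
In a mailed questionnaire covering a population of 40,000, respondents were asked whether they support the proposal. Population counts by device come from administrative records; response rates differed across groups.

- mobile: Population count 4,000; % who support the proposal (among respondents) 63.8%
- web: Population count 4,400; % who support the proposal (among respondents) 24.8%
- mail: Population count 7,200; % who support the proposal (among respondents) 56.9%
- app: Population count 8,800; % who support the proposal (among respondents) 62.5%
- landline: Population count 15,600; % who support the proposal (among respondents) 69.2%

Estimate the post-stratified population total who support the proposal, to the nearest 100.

24,000

Estimated count per cell = population count × respondent percentage:
  mobile: 4,000 × 63.8% = 2552
  web: 4,400 × 24.8% = 1091.2
  mail: 7,200 × 56.9% = 4096.8
  app: 8,800 × 62.5% = 5500
  landline: 15,600 × 69.2% = 10795.2
Estimated total = 24035.2 → 24,000.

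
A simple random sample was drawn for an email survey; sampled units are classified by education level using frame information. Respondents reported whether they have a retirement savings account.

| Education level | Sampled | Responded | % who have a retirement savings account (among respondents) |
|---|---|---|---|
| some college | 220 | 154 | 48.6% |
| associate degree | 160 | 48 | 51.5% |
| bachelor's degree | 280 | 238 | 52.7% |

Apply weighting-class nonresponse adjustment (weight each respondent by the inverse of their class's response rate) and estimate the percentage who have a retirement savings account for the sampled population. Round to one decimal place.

Class response rates: some college 154/220 = 70%, associate degree 48/160 = 30%, bachelor's degree 238/280 = 85%.
Weighting each respondent by the inverse class response rate inflates each class back to its sampled size, so the class weight is n_sampled:
  some college: 220 × 48.6 = 10,692
  associate degree: 160 × 51.5 = 8240
  bachelor's degree: 280 × 52.7 = 14,756
Adjusted estimate = 33,688 / 660 = 51.0424 → 51.0%.

51.0%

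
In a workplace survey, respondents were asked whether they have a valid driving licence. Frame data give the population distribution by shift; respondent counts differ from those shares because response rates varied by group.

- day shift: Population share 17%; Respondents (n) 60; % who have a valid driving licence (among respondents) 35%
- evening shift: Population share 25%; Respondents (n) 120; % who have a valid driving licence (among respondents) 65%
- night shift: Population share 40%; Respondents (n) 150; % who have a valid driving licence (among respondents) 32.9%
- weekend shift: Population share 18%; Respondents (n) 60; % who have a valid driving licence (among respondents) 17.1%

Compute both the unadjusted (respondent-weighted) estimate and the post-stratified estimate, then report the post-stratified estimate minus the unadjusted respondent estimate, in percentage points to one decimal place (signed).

-2.2 percentage points

Naive respondent-only estimate (weights = respondent counts):
  (60/390)×35 + (120/390)×65 + (150/390)×32.9 + (60/390)×17.1 = 40.6692%
Reweighting by population shift shares:
  0.17×35 + 0.25×65 + 0.4×32.9 + 0.18×17.1 = 38.438%
Difference = 38.438 − 40.6692 = -2.2312 pp.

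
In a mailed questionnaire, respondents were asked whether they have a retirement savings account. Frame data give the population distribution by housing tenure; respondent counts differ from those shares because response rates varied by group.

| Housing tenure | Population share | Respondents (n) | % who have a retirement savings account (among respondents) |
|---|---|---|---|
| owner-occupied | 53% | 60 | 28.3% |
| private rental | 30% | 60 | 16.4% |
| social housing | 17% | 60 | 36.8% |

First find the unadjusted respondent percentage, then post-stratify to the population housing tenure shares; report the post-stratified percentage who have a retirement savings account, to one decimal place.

Without adjustment, the pooled respondent share is:
  (60/180)×28.3 + (60/180)×16.4 + (60/180)×36.8 = 27.1667%
Post-stratified estimate weights by population shares:
  0.53×28.3 + 0.3×16.4 + 0.17×36.8 = 26.175%

26.2%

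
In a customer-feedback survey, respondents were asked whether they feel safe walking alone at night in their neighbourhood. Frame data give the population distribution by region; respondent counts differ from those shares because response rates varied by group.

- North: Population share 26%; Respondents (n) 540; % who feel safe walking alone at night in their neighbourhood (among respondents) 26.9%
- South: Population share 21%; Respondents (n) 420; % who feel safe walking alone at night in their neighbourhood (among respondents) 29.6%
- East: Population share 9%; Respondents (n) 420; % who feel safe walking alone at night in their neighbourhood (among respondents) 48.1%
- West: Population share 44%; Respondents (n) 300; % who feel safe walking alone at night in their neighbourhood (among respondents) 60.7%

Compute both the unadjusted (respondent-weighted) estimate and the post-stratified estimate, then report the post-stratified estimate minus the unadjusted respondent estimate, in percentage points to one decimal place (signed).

+5.3 percentage points

Naive respondent-only estimate (weights = respondent counts):
  (540/1680)×26.9 + (420/1680)×29.6 + (420/1680)×48.1 + (300/1680)×60.7 = 38.9107%
Post-stratified estimate weights by population shares:
  0.26×26.9 + 0.21×29.6 + 0.09×48.1 + 0.44×60.7 = 44.247%
Difference = 44.247 − 38.9107 = 5.3363 pp.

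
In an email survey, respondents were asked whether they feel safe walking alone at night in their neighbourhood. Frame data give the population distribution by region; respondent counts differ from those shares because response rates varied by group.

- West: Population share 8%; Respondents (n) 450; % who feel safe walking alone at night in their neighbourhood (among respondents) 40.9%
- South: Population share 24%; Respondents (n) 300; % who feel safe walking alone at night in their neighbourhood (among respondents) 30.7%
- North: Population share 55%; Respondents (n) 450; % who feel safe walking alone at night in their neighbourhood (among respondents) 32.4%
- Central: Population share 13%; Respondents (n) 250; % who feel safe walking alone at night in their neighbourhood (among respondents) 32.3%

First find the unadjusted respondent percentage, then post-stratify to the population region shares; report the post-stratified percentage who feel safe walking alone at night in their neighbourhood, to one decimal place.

32.7%

Without adjustment, the pooled respondent share is:
  (450/1450)×40.9 + (300/1450)×30.7 + (450/1450)×32.4 + (250/1450)×32.3 = 34.669%
Post-stratifying to population shares instead:
  0.08×40.9 + 0.24×30.7 + 0.55×32.4 + 0.13×32.3 = 32.659%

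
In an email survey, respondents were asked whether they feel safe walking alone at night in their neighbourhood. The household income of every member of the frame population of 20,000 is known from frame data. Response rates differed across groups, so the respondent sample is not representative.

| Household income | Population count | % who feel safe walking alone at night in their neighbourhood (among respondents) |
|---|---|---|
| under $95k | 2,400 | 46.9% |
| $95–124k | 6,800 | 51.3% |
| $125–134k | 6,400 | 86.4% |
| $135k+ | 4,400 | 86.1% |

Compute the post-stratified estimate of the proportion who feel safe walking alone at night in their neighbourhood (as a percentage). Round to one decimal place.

69.7%

Post-stratification weights by population share, not respondent share:
  under $95k: (2,400/20,000) × 46.9 = 5.628
  $95–124k: (6,800/20,000) × 51.3 = 17.442
  $125–134k: (6,400/20,000) × 86.4 = 27.648
  $135k+: (4,400/20,000) × 86.1 = 18.942
Post-stratified estimate = 69.66 → 69.7%.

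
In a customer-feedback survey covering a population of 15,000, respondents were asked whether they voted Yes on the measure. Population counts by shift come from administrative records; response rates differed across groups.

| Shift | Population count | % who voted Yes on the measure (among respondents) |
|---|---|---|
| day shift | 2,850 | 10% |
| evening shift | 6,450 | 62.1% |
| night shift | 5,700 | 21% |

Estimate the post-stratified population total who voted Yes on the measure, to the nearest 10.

5,490

Apply each group's respondent rate to its population count:
  day shift: 2,850 × 10% = 285
  evening shift: 6,450 × 62.1% = 4005.45
  night shift: 5,700 × 21% = 1197
Estimated total = 5487.45 → 5,490.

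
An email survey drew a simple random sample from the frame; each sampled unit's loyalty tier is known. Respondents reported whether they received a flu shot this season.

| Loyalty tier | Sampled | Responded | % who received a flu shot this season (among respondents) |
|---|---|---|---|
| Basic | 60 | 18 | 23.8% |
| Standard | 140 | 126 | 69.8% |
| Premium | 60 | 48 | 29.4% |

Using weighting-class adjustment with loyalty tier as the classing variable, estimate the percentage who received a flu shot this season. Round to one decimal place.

Response rates by class: Basic 18/60 = 30%, Standard 126/140 = 90%, Premium 48/60 = 80%.
With weight = n_sampled/n_responded per class, the weighted class total is n_sampled:
  Basic: 60 × 23.8 = 1428
  Standard: 140 × 69.8 = 9772
  Premium: 60 × 29.4 = 1764
Adjusted estimate = 12,964 / 260 = 49.8615 → 49.9%.

49.9%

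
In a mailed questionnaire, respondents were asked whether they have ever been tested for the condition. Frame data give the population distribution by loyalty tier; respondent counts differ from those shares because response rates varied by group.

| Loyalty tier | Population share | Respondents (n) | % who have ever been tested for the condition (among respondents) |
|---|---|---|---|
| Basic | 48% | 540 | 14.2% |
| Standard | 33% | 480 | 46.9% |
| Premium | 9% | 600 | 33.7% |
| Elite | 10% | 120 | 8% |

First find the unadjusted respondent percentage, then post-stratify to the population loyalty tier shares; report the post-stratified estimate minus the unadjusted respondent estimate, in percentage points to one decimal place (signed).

-3.4 percentage points

Unadjusted (pooled respondent) estimate weights by respondent counts:
  (540/1740)×14.2 + (480/1740)×46.9 + (600/1740)×33.7 + (120/1740)×8 = 29.5172%
Reweighting by population loyalty tier shares:
  0.48×14.2 + 0.33×46.9 + 0.09×33.7 + 0.1×8 = 26.126%
Difference = 26.126 − 29.5172 = -3.3912 pp.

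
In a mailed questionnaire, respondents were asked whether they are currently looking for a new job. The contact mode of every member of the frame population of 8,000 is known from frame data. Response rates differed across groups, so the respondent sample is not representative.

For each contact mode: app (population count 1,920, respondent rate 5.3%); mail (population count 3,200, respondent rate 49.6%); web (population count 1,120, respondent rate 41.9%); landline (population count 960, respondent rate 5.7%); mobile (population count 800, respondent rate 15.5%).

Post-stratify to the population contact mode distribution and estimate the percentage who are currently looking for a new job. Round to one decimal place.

29.2%

Reweight to the known contact mode distribution:
  app: (1,920/8,000) × 5.3 = 1.272
  mail: (3,200/8,000) × 49.6 = 19.84
  web: (1,120/8,000) × 41.9 = 5.866
  landline: (960/8,000) × 5.7 = 0.684
  mobile: (800/8,000) × 15.5 = 1.55
Post-stratified estimate = 29.212 → 29.2%.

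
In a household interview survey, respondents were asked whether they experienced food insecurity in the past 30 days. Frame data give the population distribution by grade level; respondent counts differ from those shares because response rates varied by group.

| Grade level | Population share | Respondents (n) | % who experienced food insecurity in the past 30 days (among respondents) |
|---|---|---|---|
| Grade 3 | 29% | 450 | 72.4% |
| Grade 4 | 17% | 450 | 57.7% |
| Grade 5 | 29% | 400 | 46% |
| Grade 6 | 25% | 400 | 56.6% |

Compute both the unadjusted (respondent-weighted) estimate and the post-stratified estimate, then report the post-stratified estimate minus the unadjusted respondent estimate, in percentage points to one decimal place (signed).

Without adjustment, the pooled respondent share is:
  (450/1700)×72.4 + (450/1700)×57.7 + (400/1700)×46 + (400/1700)×56.6 = 58.5794%
Post-stratified estimate weights by population shares:
  0.29×72.4 + 0.17×57.7 + 0.29×46 + 0.25×56.6 = 58.295%
Difference = 58.295 − 58.5794 = -0.2844 pp.

-0.3 percentage points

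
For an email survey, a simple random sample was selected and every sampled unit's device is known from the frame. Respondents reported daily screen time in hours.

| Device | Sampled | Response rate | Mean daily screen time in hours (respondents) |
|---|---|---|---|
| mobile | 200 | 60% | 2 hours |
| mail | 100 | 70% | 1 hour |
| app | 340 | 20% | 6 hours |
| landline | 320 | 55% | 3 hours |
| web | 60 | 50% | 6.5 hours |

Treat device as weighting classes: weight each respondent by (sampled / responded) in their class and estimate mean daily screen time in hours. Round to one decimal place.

Inverse-response-rate weighting restores each class to its sampled count, so class totals weight by n_sampled:
  mobile: 200 × 2 = 400
  mail: 100 × 1 = 100
  app: 340 × 6 = 2040
  landline: 320 × 3 = 960
  web: 60 × 6.5 = 390
Adjusted estimate = 3890 / 1,020 = 3.81372 → 3.8.

3.8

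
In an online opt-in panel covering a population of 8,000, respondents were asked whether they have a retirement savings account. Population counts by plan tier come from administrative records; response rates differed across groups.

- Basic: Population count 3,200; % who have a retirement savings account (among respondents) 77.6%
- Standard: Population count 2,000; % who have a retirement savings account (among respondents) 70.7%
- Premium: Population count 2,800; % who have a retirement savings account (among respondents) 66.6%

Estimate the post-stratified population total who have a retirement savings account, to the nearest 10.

5,760

Estimated count per cell = population count × respondent percentage:
  Basic: 3,200 × 77.6% = 2483.2
  Standard: 2,000 × 70.7% = 1414
  Premium: 2,800 × 66.6% = 1864.8
Estimated total = 5762 → 5,760.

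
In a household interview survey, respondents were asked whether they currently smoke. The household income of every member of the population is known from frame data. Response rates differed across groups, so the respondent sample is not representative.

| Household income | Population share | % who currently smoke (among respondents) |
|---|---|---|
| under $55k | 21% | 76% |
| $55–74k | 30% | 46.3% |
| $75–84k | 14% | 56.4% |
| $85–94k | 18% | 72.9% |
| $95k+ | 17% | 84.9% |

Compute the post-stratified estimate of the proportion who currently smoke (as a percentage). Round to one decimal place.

65.3%

Reweight to the known household income distribution:
  under $55k: 0.21 × 76 = 15.96
  $55–74k: 0.3 × 46.3 = 13.89
  $75–84k: 0.14 × 56.4 = 7.896
  $85–94k: 0.18 × 72.9 = 13.122
  $95k+: 0.17 × 84.9 = 14.433
Post-stratified estimate = 65.301 → 65.3%.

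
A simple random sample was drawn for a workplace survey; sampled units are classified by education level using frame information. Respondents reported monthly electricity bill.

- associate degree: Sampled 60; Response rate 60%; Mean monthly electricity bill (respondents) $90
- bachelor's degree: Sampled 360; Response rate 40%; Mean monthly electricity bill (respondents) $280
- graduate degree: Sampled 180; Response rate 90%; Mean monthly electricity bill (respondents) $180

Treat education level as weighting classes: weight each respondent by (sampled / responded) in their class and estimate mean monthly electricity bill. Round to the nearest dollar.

$231

With weight = n_sampled/n_responded per class, the weighted class total is n_sampled:
  associate degree: 60 × 90 = 5400
  bachelor's degree: 360 × 280 = 100,800
  graduate degree: 180 × 180 = 32,400
Adjusted estimate = 138,600 / 600 = 231 → $231.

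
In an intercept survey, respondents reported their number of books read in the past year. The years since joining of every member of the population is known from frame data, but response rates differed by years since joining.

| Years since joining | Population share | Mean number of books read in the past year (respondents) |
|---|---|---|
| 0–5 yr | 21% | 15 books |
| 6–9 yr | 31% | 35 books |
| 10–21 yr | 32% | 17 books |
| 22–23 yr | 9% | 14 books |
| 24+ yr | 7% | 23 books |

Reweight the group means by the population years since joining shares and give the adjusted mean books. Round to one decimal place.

22.3

Post-stratification weights by population share, not respondent share:
  0–5 yr: 0.21 × 15 = 3.15
  6–9 yr: 0.31 × 35 = 10.85
  10–21 yr: 0.32 × 17 = 5.44
  22–23 yr: 0.09 × 14 = 1.26
  24+ yr: 0.07 × 23 = 1.61
Post-stratified estimate = 22.31 → 22.3.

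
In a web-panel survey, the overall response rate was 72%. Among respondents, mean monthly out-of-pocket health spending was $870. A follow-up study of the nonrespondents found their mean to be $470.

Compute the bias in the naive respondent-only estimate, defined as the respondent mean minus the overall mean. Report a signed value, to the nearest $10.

+$110

Nonresponse fraction = 1 − 0.72 = 0.28.
Bias = (nonresponse fraction) × (respondent mean − nonrespondent mean)
     = 0.28 × (870 − 470) = 0.28 × 400 = 112.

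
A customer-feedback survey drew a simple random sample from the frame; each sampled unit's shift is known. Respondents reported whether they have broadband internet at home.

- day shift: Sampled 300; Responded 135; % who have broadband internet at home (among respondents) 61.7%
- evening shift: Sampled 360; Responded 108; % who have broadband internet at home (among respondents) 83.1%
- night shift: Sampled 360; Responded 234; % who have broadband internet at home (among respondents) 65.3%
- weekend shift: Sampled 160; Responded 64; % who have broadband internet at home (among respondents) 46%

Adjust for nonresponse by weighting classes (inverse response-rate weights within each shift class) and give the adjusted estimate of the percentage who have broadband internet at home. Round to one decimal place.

67.2%

Response rates by class: day shift 135/300 = 45%, evening shift 108/360 = 30%, night shift 234/360 = 65%, weekend shift 64/160 = 40%.
Inverse-response-rate weighting restores each class to its sampled count, so class totals weight by n_sampled:
  day shift: 300 × 61.7 = 18,510
  evening shift: 360 × 83.1 = 29916
  night shift: 360 × 65.3 = 23,508
  weekend shift: 160 × 46 = 7360
Adjusted estimate = 79,294 / 1,180 = 67.1983 → 67.2%.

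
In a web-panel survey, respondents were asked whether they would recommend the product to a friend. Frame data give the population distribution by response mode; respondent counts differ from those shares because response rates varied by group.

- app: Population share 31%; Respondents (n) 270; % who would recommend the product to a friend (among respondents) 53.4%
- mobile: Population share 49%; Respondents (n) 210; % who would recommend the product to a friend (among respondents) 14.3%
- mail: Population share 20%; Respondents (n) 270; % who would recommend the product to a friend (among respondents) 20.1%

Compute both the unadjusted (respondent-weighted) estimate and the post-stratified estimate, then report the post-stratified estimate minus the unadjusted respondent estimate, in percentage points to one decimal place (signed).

-2.9 percentage points

Naive respondent-only estimate (weights = respondent counts):
  (270/750)×53.4 + (210/750)×14.3 + (270/750)×20.1 = 30.464%
Post-stratified estimate weights by population shares:
  0.31×53.4 + 0.49×14.3 + 0.2×20.1 = 27.581%
Difference = 27.581 − 30.464 = -2.883 pp.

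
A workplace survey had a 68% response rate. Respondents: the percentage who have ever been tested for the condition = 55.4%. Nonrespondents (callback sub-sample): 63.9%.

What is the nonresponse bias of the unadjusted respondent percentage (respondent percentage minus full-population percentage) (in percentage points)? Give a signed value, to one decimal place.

-2.7 percentage points

Nonresponse fraction = 1 − 0.68 = 0.32.
Bias = (nonresponse fraction) × (respondent percentage − nonrespondent percentage)
     = 0.32 × (55.4 − 63.9) = 0.32 × -8.5 = -2.72.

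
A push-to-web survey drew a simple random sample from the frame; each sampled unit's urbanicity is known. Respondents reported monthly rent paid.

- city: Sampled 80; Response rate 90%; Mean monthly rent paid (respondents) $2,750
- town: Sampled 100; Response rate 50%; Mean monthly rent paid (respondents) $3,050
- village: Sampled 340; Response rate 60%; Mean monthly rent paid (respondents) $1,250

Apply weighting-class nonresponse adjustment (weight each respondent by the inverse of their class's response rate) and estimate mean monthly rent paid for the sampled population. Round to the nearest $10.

$1,830

With weight = n_sampled/n_responded per class, the weighted class total is n_sampled:
  city: 80 × 2750 = 220,000
  town: 100 × 3050 = 305,000
  village: 340 × 1250 = 425,000
Adjusted estimate = 950,000 / 520 = 1826.92 → $1,830.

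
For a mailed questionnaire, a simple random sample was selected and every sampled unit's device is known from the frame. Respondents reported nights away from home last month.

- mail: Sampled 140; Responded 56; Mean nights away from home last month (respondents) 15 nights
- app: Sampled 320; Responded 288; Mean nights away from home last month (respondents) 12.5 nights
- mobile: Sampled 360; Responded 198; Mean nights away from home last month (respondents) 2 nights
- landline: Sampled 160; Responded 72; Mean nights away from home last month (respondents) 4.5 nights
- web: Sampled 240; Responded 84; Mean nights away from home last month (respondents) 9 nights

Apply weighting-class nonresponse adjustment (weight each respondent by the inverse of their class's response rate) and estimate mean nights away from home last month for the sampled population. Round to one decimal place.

8.0

Response rates by class: mail 56/140 = 40%, app 288/320 = 90%, mobile 198/360 = 55%, landline 72/160 = 45%, web 84/240 = 35%.
Weighting each respondent by the inverse class response rate inflates each class back to its sampled size, so the class weight is n_sampled:
  mail: 140 × 15 = 2100
  app: 320 × 12.5 = 4000
  mobile: 360 × 2 = 720
  landline: 160 × 4.5 = 720
  web: 240 × 9 = 2160
Adjusted estimate = 9700 / 1,220 = 7.95082 → 8.0.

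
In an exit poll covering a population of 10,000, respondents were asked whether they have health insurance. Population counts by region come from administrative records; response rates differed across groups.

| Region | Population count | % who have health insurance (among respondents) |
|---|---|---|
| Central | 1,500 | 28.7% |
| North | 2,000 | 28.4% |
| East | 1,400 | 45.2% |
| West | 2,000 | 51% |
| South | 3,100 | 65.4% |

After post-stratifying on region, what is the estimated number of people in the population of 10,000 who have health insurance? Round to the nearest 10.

Apply each group's respondent rate to its population count:
  Central: 1,500 × 28.7% = 430.5
  North: 2,000 × 28.4% = 568
  East: 1,400 × 45.2% = 632.8
  West: 2,000 × 51% = 1020
  South: 3,100 × 65.4% = 2027.4
Estimated total = 4678.7 → 4,680.

4,680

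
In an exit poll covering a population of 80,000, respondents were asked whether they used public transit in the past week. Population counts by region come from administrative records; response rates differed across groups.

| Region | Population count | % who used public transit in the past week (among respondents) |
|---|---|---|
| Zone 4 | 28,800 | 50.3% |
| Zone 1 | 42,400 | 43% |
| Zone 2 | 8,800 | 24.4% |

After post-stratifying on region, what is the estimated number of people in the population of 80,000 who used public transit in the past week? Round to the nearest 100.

Apply each group's respondent rate to its population count:
  Zone 4: 28,800 × 50.3% = 14486.4
  Zone 1: 42,400 × 43% = 18,232
  Zone 2: 8,800 × 24.4% = 2147.2
Estimated total = 34865.6 → 34,900.

34,900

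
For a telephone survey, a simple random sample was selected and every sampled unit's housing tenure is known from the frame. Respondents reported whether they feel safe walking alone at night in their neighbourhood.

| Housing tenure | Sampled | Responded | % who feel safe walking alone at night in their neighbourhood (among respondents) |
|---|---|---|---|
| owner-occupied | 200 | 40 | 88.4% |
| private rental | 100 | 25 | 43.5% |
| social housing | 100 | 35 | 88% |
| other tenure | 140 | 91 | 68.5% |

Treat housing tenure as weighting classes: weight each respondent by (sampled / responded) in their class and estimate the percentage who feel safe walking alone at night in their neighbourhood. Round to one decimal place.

Class response rates: owner-occupied 40/200 = 20%, private rental 25/100 = 25%, social housing 35/100 = 35%, other tenure 91/140 = 65%.
Weighting each respondent by the inverse class response rate inflates each class back to its sampled size, so the class weight is n_sampled:
  owner-occupied: 200 × 88.4 = 17,680
  private rental: 100 × 43.5 = 4350
  social housing: 100 × 88 = 8800
  other tenure: 140 × 68.5 = 9590
Adjusted estimate = 40,420 / 540 = 74.8519 → 74.9%.

74.9%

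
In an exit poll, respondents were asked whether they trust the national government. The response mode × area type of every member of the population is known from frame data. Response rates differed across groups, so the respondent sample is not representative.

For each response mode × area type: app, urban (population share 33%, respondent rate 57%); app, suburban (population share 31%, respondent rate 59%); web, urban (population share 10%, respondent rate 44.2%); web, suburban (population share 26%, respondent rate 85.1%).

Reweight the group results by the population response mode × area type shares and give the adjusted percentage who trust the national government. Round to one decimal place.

Each cell contributes population-share × respondent value:
  app, urban: 0.33 × 57 = 18.81
  app, suburban: 0.31 × 59 = 18.29
  web, urban: 0.1 × 44.2 = 4.42
  web, suburban: 0.26 × 85.1 = 22.126
Post-stratified estimate = 63.646 → 63.6%.

63.6%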